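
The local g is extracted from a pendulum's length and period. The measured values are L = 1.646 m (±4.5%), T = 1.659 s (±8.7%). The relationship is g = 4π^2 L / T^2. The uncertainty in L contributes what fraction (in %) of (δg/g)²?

6.27%

(δg/g)² = (1·δL/L)² + (-2·δT/T)²
  L term: (1×0.0450)² = 0.00202
  T term: (-2×0.0870)² = 0.0303
Total = 0.0323. Share from L = 0.00202/0.0323 = 0.0627.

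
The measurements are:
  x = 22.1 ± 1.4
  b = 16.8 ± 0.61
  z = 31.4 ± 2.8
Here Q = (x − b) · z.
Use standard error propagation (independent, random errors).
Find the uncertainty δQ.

Let u = x − b = 5.30. δu = √(δx² + δb²) = √(1.96 + 0.372) = 1.53, so δu/u = 0.288.
Q is then a monomial in u, z:
δQ/Q = √((δu/u)² + (1·δz/z)²) = √(0.0830 + 0.00795) = 0.302
Q = 166, so δQ = 0.302 × 166 = 50.2.

50.2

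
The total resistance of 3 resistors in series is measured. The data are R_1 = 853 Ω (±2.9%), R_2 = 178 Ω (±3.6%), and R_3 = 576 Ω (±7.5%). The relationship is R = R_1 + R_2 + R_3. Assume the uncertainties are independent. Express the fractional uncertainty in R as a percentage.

For a sum/difference, combine absolute errors in quadrature:
  (δR_1)² = 612;  (δR_2)² = 41.1;  (δR_3)² = 1870
δR = √(2520) = 50.2 Ω
R = 1610 Ω, so δR/R = 50.2/1610 = 0.0312.

3.12%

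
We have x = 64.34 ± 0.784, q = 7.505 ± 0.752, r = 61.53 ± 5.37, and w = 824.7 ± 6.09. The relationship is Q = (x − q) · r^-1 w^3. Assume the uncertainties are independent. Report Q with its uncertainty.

(5.181 ± 0.477) × 10^8

Let u = x − q = 56.84. δu = √(δx² + δq²) = √(0.615 + 0.566) = 1.09, so δu/u = 0.0191.
Q is then a monomial in u, r, w:
δQ/Q = √((δu/u)² + (-1·δr/r)² + (3·δw/w)²) = √(0.000365 + 0.00762 + 0.000491) = 0.0920
Q = 5.181e+08, so δQ = 0.0920 × 5.181e+08 = 4.77e+07.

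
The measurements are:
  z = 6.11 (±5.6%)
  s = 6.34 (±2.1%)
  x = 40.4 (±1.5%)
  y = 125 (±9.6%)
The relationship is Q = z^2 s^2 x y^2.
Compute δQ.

Q is a product of powers, so relative uncertainties combine in quadrature:
  (2·δz/z)² = (2×0.0560)² = 0.0125;  (2·δs/s)² = (2×0.0210)² = 0.00176;  (1·δx/x)² = (1×0.0150)² = 0.000225;  (2·δy/y)² = (2×0.0960)² = 0.0369
δQ/Q = √(0.0514) = 0.227
Q = 9.47e+08, so δQ = 0.227 × 9.47e+08 = 2.15e+08.

2.15e+08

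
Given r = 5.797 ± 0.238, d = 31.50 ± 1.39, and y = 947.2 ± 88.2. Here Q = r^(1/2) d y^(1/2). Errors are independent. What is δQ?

157

Since Q is a product/quotient, work with relative uncertainties:
  (½·δr/r)² = (0.5×0.0411)² = 0.000421;  (1·δd/d)² = (1×0.0441)² = 0.00195;  (½·δy/y)² = (0.5×0.0931)² = 0.00217
δQ/Q = √(0.00454) = 0.0674
Q = 2334, so δQ = 0.0674 × 2334 = 157.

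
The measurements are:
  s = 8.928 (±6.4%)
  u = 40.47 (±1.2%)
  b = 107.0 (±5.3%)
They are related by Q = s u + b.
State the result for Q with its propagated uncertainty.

468.3 ± 24.2

Let p = s·u = 361.3. δp/p = √((1·δs/s)² + (1·δu/u)²) = √(0.00410 + 0.000144) = 0.0651, so δp = 23.5.
Q = p + b: δQ = √(δp² + δb²) = √(554 + 32.2) = 24.2
Q = 468.3.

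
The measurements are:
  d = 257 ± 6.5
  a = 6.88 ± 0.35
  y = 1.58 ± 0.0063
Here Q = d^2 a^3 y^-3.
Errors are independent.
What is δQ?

For a monomial Q ∝ d^2, a^3, y^-3, fractional errors add in quadrature:
  (2·δd/d)² = (2×0.0253)² = 0.00256;  (3·δa/a)² = (3×0.0509)² = 0.0233;  (-3·δy/y)² = (-3×0.00399)² = 0.000143
δQ/Q = √(0.0260) = 0.161
Q = 5.45e+06, so δQ = 0.161 × 5.45e+06 = 8.79e+05.

8.79e+05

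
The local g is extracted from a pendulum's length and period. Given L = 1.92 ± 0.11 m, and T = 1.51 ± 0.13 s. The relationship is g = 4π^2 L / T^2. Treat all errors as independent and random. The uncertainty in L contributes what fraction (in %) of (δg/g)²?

9.97%

(δg/g)² = (1·δL/L)² + (-2·δT/T)²
  L term: (1×0.0573)² = 0.00328
  T term: (-2×0.0861)² = 0.0296
Total = 0.0329. Share from L = 0.00328/0.0329 = 0.0997.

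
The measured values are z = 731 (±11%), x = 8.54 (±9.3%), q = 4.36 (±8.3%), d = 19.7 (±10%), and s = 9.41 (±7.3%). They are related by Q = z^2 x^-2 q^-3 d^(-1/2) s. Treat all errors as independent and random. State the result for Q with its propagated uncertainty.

Since Q is a product/quotient, work with relative uncertainties:
  (2·δz/z)² = (2×0.110)² = 0.0484;  (-2·δx/x)² = (-2×0.0930)² = 0.0346;  (-3·δq/q)² = (-3×0.0830)² = 0.0620;  (−½·δd/d)² = (-0.5×0.100)² = 0.00250;  (1·δs/s)² = (1×0.0730)² = 0.00533
δQ/Q = √(0.153) = 0.391
Q = 187, so δQ = 0.391 × 187 = 73.3.

187 ± 73.3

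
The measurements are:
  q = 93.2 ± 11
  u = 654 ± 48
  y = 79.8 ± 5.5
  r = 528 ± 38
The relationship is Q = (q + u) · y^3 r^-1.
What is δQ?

1.64e+05

Let w = q + u = 747. δw = √(δq² + δu²) = √(121 + 2300) = 49.2, so δw/w = 0.0659.
Q is then a monomial in w, y, r:
δQ/Q = √((δw/w)² + (3·δy/y)² + (-1·δr/r)²) = √(0.00434 + 0.0428 + 0.00518) = 0.229
Q = 7.19e+05, so δQ = 0.229 × 7.19e+05 = 1.64e+05.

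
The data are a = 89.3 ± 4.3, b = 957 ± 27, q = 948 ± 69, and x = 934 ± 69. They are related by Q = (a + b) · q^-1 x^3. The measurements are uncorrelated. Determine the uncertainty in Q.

2.11e+08

Let u = a + b = 1050. δu = √(δa² + δb²) = √(18.5 + 729) = 27.3, so δu/u = 0.0261.
Q is then a monomial in u, q, x:
δQ/Q = √((δu/u)² + (-1·δq/q)² + (3·δx/x)²) = √(0.000683 + 0.00530 + 0.0491) = 0.235
Q = 8.99e+08, so δQ = 0.235 × 8.99e+08 = 2.11e+08.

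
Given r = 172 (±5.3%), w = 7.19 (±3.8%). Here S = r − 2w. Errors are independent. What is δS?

9.13

For a sum/difference, combine absolute errors in quadrature:
  (δr)² = 83.1;  (2·δw)² = 0.299
δS = √(83.4) = 9.13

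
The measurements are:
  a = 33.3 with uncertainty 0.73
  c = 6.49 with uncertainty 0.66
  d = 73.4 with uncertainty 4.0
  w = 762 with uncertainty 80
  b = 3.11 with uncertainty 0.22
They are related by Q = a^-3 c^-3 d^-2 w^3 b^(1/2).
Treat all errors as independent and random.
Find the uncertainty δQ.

0.00657

Products/powers → add relative errors in quadrature, weighted by exponent:
  (-3·δa/a)² = (-3×0.0219)² = 0.00433;  (-3·δc/c)² = (-3×0.102)² = 0.0931;  (-2·δd/d)² = (-2×0.0545)² = 0.0119;  (3·δw/w)² = (3×0.105)² = 0.0992;  (½·δb/b)² = (0.5×0.0707)² = 0.00125
δQ/Q = √(0.210) = 0.458
Q = 0.0143, so δQ = 0.458 × 0.0143 = 0.00657.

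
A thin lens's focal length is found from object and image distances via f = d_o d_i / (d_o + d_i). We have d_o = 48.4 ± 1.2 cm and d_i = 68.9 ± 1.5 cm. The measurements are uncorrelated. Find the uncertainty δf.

∂f/∂d_o = (d_i/(d_o+d_i))² = 0.345;  ∂f/∂d_i = (d_o/(d_o+d_i))² = 0.170
δf = √((∂f/∂d_o · δd_o)² + (∂f/∂d_i · δd_i)²) = √(0.171 + 0.0652) = 0.486 cm

0.486 cm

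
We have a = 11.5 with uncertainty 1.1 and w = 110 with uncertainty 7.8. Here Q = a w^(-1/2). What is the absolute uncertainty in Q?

0.112

For a monomial Q ∝ a, w^(-1/2), fractional errors add in quadrature:
  (1·δa/a)² = (1×0.0957)² = 0.00915;  (−½·δw/w)² = (-0.5×0.0709)² = 0.00126
δQ/Q = √(0.0104) = 0.102
Q = 1.10, so δQ = 0.102 × 1.10 = 0.112.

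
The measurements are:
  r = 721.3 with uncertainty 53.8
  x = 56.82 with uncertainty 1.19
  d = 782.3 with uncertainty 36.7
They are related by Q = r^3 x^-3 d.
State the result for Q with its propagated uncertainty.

(1.600 ± 0.379) × 10^6

Q is a product of powers, so relative uncertainties combine in quadrature:
  (3·δr/r)² = (3×0.0746)² = 0.0501;  (-3·δx/x)² = (-3×0.0209)² = 0.00395;  (1·δd/d)² = (1×0.0469)² = 0.00220
δQ/Q = √(0.0562) = 0.237
Q = 1.6e+06, so δQ = 0.237 × 1.6e+06 = 3.79e+05.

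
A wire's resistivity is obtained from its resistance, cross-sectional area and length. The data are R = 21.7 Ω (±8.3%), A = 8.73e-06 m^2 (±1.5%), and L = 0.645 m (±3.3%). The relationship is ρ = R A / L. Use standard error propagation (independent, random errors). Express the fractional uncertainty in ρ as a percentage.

9.06%

Since ρ is a product/quotient, work with relative uncertainties:
  (1·δR/R)² = (1×0.0830)² = 0.00689;  (1·δA/A)² = (1×0.0150)² = 0.000225;  (-1·δL/L)² = (-1×0.0330)² = 0.00109
δρ/ρ = √(0.00820) = 0.0906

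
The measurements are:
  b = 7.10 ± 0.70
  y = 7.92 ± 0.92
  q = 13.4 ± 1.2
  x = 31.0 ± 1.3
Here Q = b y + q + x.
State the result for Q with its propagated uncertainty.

Let p = b·y = 56.2. δp/p = √((1·δb/b)² + (1·δy/y)²) = √(0.00972 + 0.0135) = 0.152, so δp = 8.57.
Q = p + q + x: δQ = √(δp² + δq² + δx²) = √(73.4 + 1.44 + 1.69) = 8.75
Q = 101.

101 ± 8.75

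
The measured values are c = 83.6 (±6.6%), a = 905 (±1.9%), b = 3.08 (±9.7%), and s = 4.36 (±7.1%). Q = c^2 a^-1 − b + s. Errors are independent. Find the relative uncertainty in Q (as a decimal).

Let p = c^2·a^-1 = 7.72. δp/p = √((2·δc/c)² + (-1·δa/a)²) = √(0.0174 + 0.000361) = 0.133, so δp = 1.03.
Q = p − b + s: δQ = √(δp² + δb² + δs²) = √(1.06 + 0.0893 + 0.0958) = 1.12
Q = 9.00, so δQ/Q = 1.12/9.00 = 0.124.

0.124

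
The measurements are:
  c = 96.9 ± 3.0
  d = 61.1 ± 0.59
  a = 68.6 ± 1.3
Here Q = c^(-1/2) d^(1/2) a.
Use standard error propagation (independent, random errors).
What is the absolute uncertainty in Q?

1.36

Since Q is a product/quotient, work with relative uncertainties:
  (−½·δc/c)² = (-0.5×0.0310)² = 0.000240;  (½·δd/d)² = (0.5×0.00966)² = 2.33e-05;  (1·δa/a)² = (1×0.0190)² = 0.000359
δQ/Q = √(0.000622) = 0.0249
Q = 54.5, so δQ = 0.0249 × 54.5 = 1.36.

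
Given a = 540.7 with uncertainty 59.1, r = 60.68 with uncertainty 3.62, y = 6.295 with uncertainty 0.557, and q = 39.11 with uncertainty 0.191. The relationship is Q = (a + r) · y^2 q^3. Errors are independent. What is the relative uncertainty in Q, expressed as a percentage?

20.3%

Let u = a + r = 601.4. δu = √(δa² + δr²) = √(3490 + 13.1) = 59.2, so δu/u = 0.0985.
Q is then a monomial in u, y, q:
δQ/Q = √((δu/u)² + (2·δy/y)² + (3·δq/q)²) = √(0.00969 + 0.0313 + 0.000215) = 0.203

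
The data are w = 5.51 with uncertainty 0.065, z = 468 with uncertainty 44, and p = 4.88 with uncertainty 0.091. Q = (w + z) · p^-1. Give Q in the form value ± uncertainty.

Let u = w + z = 474. δu = √(δw² + δz²) = √(0.00423 + 1940) = 44.0, so δu/u = 0.0929.
Q is then a monomial in u, p:
δQ/Q = √((δu/u)² + (-1·δp/p)²) = √(0.00863 + 0.000348) = 0.0948
Q = 97.0, so δQ = 0.0948 × 97.0 = 9.20.

97.0 ± 9.20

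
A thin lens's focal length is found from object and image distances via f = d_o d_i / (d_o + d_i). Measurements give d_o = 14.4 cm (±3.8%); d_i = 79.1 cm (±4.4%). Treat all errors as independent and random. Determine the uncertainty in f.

∂f/∂d_o = (d_i/(d_o+d_i))² = 0.716;  ∂f/∂d_i = (d_o/(d_o+d_i))² = 0.0237
δf = √((∂f/∂d_o · δd_o)² + (∂f/∂d_i · δd_i)²) = √(0.153 + 0.00681) = 0.400 cm

0.400 cm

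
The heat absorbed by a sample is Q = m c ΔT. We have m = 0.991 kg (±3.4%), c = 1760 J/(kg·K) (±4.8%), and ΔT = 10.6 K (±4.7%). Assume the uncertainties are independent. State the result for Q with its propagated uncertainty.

Q is a product of powers, so relative uncertainties combine in quadrature:
  (1·δm/m)² = (1×0.0340)² = 0.00116;  (1·δc/c)² = (1×0.0480)² = 0.00230;  (1·δΔT/ΔT)² = (1×0.0470)² = 0.00221
δQ/Q = √(0.00567) = 0.0753
Q = 18500 J, so δQ = 0.0753 × 18500 = 1390 J.

18500 ± 1390 J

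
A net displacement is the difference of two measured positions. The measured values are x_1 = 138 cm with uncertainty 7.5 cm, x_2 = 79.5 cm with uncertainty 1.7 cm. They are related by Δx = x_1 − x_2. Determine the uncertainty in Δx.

7.69 cm

Each term contributes (cᵢ δxᵢ)² to (δΔx)²:
  (δx_1)² = 56.2;  (δx_2)² = 2.89
δΔx = √(59.1) = 7.69 cm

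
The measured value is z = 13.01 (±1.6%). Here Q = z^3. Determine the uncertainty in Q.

106

Since Q is a product/quotient, work with relative uncertainties:
  (3·δz/z)² = (3×0.0160)² = 0.00230
δQ/Q = √(0.00230) = 0.0480
Q = 2202, so δQ = 0.0480 × 2202 = 106.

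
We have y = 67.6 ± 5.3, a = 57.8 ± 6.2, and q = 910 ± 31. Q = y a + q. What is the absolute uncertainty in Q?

Let p = y·a = 3910. δp/p = √((1·δy/y)² + (1·δa/a)²) = √(0.00615 + 0.0115) = 0.133, so δp = 519.
Q = p + q: δQ = √(δp² + δq²) = √(2.7e+05 + 961) = 520

520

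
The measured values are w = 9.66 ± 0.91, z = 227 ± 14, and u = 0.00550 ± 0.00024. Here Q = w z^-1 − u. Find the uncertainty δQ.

0.00480

Let p = w·z^-1 = 0.0426. δp/p = √((1·δw/w)² + (-1·δz/z)²) = √(0.00887 + 0.00380) = 0.113, so δp = 0.00479.
Q = p − u: δQ = √(δp² + δu²) = √(2.3e-05 + 5.76e-08) = 0.00480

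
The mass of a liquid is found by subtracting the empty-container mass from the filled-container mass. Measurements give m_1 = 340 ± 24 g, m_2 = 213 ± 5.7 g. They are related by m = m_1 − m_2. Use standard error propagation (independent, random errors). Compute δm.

For a sum/difference, combine absolute errors in quadrature:
  (δm_1)² = 576;  (δm_2)² = 32.5
δm = √(608) = 24.7 g

24.7 g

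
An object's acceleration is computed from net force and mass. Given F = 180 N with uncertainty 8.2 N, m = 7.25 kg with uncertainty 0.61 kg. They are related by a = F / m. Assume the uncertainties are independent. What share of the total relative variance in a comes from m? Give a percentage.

77.3%

(δa/a)² = (1·δF/F)² + (-1·δm/m)²
  F term: (1×0.0456)² = 0.00208
  m term: (-1×0.0841)² = 0.00708
Total = 0.00915. Share from m = 0.00708/0.00915 = 0.773.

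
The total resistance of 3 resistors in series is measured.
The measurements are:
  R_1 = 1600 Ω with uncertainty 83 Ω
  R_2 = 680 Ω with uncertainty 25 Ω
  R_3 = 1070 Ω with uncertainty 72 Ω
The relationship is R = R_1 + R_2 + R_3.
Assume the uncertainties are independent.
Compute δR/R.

0.0336

Absolute uncertainties add in quadrature for a linear combination:
  (δR_1)² = 6890;  (δR_2)² = 625;  (δR_3)² = 5180
δR = √(12700) = 113 Ω
R = 3350 Ω, so δR/R = 113/3350 = 0.0336.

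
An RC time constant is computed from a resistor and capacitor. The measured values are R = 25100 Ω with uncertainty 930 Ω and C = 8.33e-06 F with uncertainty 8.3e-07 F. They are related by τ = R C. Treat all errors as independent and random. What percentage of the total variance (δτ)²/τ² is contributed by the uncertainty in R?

(δτ/τ)² = (1·δR/R)² + (1·δC/C)²
  R term: (1×0.0371)² = 0.00137
  C term: (1×0.0996)² = 0.00993
Total = 0.0113. Share from R = 0.00137/0.0113 = 0.121.

12.1%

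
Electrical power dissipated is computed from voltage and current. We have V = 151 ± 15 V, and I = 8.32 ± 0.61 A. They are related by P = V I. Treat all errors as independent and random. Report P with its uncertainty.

Products/powers → add relative errors in quadrature, weighted by exponent:
  (1·δV/V)² = (1×0.0993)² = 0.00987;  (1·δI/I)² = (1×0.0733)² = 0.00538
δP/P = √(0.0152) = 0.123
P = 1260 W, so δP = 0.123 × 1260 = 155 W.

1260 ± 155 W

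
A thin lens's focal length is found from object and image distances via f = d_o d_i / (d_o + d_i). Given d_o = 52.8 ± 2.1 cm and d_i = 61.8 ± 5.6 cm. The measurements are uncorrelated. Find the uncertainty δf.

1.34 cm

∂f/∂d_o = (d_i/(d_o+d_i))² = 0.291;  ∂f/∂d_i = (d_o/(d_o+d_i))² = 0.212
δf = √((∂f/∂d_o · δd_o)² + (∂f/∂d_i · δd_i)²) = √(0.373 + 1.41) = 1.34 cm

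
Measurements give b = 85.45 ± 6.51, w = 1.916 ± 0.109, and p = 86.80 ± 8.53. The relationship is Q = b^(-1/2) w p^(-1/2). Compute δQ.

0.00187

Products/powers → add relative errors in quadrature, weighted by exponent:
  (−½·δb/b)² = (-0.5×0.0762)² = 0.00145;  (1·δw/w)² = (1×0.0569)² = 0.00324;  (−½·δp/p)² = (-0.5×0.0983)² = 0.00241
δQ/Q = √(0.00710) = 0.0843
Q = 0.02225, so δQ = 0.0843 × 0.02225 = 0.00187.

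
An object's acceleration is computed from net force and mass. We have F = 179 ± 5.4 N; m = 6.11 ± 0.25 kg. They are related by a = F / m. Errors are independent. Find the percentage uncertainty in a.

5.08%

Relative error in a monomial: (δa/a)² = Σ (nᵢ · δxᵢ/xᵢ)².
  (1·δF/F)² = (1×0.0302)² = 0.000910;  (-1·δm/m)² = (-1×0.0409)² = 0.00167
δa/a = √(0.00258) = 0.0508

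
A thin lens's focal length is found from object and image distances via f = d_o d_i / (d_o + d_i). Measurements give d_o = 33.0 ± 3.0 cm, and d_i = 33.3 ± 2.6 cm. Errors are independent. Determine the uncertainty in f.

0.994 cm

∂f/∂d_o = (d_i/(d_o+d_i))² = 0.252;  ∂f/∂d_i = (d_o/(d_o+d_i))² = 0.248
δf = √((∂f/∂d_o · δd_o)² + (∂f/∂d_i · δd_i)²) = √(0.573 + 0.415) = 0.994 cm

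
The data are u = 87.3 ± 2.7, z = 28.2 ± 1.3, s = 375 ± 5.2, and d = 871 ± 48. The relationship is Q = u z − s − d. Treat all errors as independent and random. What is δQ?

Let p = u·z = 2460. δp/p = √((1·δu/u)² + (1·δz/z)²) = √(0.000957 + 0.00213) = 0.0555, so δp = 137.
Q = p − s − d: δQ = √(δp² + δs² + δd²) = √(18700 + 27.0 + 2300) = 145

145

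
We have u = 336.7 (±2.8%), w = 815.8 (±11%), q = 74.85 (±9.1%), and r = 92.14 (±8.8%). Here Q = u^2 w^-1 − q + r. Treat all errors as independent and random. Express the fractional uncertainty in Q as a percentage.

Let p = u^2·w^-1 = 139.0. δp/p = √((2·δu/u)² + (-1·δw/w)²) = √(0.00314 + 0.0121) = 0.123, so δp = 17.2.
Q = p − q + r: δQ = √(δp² + δq² + δr²) = √(294 + 46.4 + 65.7) = 20.2
Q = 156.3, so δQ/Q = 20.2/156.3 = 0.129.

12.9%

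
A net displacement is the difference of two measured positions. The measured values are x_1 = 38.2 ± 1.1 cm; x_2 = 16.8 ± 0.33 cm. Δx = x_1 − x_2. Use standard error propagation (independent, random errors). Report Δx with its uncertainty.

21.4 ± 1.15 cm

Absolute uncertainties add in quadrature for a linear combination:
  (δx_1)² = 1.21;  (δx_2)² = 0.109
δΔx = √(1.32) = 1.15 cm
Δx = 21.4 cm.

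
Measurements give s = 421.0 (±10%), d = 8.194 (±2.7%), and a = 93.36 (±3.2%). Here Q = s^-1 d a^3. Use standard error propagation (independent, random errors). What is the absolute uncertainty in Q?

Q is a product of powers, so relative uncertainties combine in quadrature:
  (-1·δs/s)² = (-1×0.100)² = 0.0100;  (1·δd/d)² = (1×0.0270)² = 0.000729;  (3·δa/a)² = (3×0.0320)² = 0.00922
δQ/Q = √(0.0199) = 0.141
Q = 15840, so δQ = 0.141 × 15840 = 2240.

2240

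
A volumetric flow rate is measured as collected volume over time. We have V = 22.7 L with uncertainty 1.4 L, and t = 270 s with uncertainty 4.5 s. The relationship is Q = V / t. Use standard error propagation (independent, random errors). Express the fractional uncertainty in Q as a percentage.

6.39%

Q is a product of powers, so relative uncertainties combine in quadrature:
  (1·δV/V)² = (1×0.0617)² = 0.00380;  (-1·δt/t)² = (-1×0.0167)² = 0.000278
δQ/Q = √(0.00408) = 0.0639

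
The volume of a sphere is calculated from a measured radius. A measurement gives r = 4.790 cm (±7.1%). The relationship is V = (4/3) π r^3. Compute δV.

98.1 cm^3

V ∝ r^3, so δV/V = |3| · δr/r = 3 × 0.0710 = 0.213.
V = 460.4 cm^3, so δV = 0.213 × 460.4 = 98.1 cm^3.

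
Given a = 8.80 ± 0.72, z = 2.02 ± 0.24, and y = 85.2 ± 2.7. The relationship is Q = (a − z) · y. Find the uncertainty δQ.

67.2

Let u = a − z = 6.78. δu = √(δa² + δz²) = √(0.518 + 0.0576) = 0.759, so δu/u = 0.112.
Q is then a monomial in u, y:
δQ/Q = √((δu/u)² + (1·δy/y)²) = √(0.0125 + 0.00100) = 0.116
Q = 578, so δQ = 0.116 × 578 = 67.2.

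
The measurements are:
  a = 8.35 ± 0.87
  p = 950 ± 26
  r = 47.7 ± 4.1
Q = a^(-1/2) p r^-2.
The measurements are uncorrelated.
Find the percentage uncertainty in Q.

18.2%

Since Q is a product/quotient, work with relative uncertainties:
  (−½·δa/a)² = (-0.5×0.104)² = 0.00271;  (1·δp/p)² = (1×0.0274)² = 0.000749;  (-2·δr/r)² = (-2×0.0860)² = 0.0296
δQ/Q = √(0.0330) = 0.182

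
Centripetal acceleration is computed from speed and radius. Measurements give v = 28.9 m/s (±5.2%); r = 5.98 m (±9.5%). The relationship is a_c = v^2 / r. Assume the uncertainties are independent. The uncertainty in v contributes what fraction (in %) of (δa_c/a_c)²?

54.5%

(δa_c/a_c)² = (2·δv/v)² + (-1·δr/r)²
  v term: (2×0.0520)² = 0.0108
  r term: (-1×0.0950)² = 0.00903
Total = 0.0198. Share from v = 0.0108/0.0198 = 0.545.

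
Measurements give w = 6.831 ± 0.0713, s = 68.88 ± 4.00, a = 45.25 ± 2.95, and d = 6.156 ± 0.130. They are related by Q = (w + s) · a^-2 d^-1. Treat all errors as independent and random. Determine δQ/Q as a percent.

14.2%

Let u = w + s = 75.71. δu = √(δw² + δs²) = √(0.00508 + 16.0) = 4.00, so δu/u = 0.0528.
Q is then a monomial in u, a, d:
δQ/Q = √((δu/u)² + (-2·δa/a)² + (-1·δd/d)²) = √(0.00279 + 0.0170 + 0.000446) = 0.142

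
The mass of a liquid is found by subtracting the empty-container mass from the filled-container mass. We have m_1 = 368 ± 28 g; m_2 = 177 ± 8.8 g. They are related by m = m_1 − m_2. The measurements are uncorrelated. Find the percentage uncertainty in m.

Absolute uncertainties add in quadrature for a linear combination:
  (δm_1)² = 784;  (δm_2)² = 77.4
δm = √(861) = 29.4 g
m = 191 g, so δm/m = 29.4/191 = 0.154.

15.4%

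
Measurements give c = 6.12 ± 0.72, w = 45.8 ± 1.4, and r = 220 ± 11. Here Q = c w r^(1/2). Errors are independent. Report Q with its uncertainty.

Since Q is a product/quotient, work with relative uncertainties:
  (1·δc/c)² = (1×0.118)² = 0.0138;  (1·δw/w)² = (1×0.0306)² = 0.000934;  (½·δr/r)² = (0.5×0.0500)² = 0.000625
δQ/Q = √(0.0154) = 0.124
Q = 4160, so δQ = 0.124 × 4160 = 516.

4160 ± 516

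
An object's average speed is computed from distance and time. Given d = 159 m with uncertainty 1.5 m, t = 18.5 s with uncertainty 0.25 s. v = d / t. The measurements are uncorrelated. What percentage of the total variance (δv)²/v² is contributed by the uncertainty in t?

67.2%

(δv/v)² = (1·δd/d)² + (-1·δt/t)²
  d term: (1×0.00943)² = 8.9e-05
  t term: (-1×0.0135)² = 0.000183
Total = 0.000272. Share from t = 0.000183/0.000272 = 0.672.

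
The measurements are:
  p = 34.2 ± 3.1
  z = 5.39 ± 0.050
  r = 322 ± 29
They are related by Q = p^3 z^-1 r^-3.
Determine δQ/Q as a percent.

For a monomial Q ∝ p^3, z^-1, r^-3, fractional errors add in quadrature:
  (3·δp/p)² = (3×0.0906)² = 0.0739;  (-1·δz/z)² = (-1×0.00928)² = 8.61e-05;  (-3·δr/r)² = (-3×0.0901)² = 0.0730
δQ/Q = √(0.147) = 0.383

38.3%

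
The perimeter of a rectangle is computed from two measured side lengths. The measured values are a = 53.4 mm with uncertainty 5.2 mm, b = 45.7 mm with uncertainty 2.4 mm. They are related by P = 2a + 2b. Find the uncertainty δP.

11.5 mm

Absolute uncertainties add in quadrature for a linear combination:
  (2·δa)² = 108;  (2·δb)² = 23.0
δP = √(131) = 11.5 mm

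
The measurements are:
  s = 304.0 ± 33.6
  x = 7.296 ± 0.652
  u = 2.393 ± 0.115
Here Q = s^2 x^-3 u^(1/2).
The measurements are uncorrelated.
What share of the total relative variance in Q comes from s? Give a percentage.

(δQ/Q)² = (2·δs/s)² + (-3·δx/x)² + (½·δu/u)²
  s term: (2×0.111)² = 0.0489
  x term: (-3×0.0894)² = 0.0719
  u term: (0.5×0.0481)² = 0.000577
Total = 0.121. Share from s = 0.0489/0.121 = 0.403.

40.3%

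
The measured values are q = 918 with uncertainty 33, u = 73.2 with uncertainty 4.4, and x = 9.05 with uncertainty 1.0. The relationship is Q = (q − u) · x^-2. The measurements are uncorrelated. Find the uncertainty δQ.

Let w = q − u = 845. δw = √(δq² + δu²) = √(1090 + 19.4) = 33.3, so δw/w = 0.0394.
Q is then a monomial in w, x:
δQ/Q = √((δw/w)² + (-2·δx/x)²) = √(0.00155 + 0.0488) = 0.224
Q = 10.3, so δQ = 0.224 × 10.3 = 2.32.

2.32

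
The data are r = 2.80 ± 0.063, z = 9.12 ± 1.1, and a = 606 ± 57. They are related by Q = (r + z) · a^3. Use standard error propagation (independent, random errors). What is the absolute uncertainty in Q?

Let u = r + z = 11.9. δu = √(δr² + δz²) = √(0.00397 + 1.21) = 1.10, so δu/u = 0.0924.
Q is then a monomial in u, a:
δQ/Q = √((δu/u)² + (3·δa/a)²) = √(0.00854 + 0.0796) = 0.297
Q = 2.65e+09, so δQ = 0.297 × 2.65e+09 = 7.88e+08.

7.88e+08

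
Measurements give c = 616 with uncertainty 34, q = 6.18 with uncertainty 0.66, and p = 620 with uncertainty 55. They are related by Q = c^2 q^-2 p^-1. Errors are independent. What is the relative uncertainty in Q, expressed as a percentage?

25.6%

Relative error in a monomial: (δQ/Q)² = Σ (nᵢ · δxᵢ/xᵢ)².
  (2·δc/c)² = (2×0.0552)² = 0.0122;  (-2·δq/q)² = (-2×0.107)² = 0.0456;  (-1·δp/p)² = (-1×0.0887)² = 0.00787
δQ/Q = √(0.0657) = 0.256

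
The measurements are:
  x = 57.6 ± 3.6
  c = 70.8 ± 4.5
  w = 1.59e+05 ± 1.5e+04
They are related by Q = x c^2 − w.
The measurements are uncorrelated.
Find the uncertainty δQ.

43600

Let p = x·c^2 = 2.89e+05. δp/p = √((1·δx/x)² + (2·δc/c)²) = √(0.00391 + 0.0162) = 0.142, so δp = 40900.
Q = p − w: δQ = √(δp² + δw²) = √(1.67e+09 + 2.25e+08) = 43600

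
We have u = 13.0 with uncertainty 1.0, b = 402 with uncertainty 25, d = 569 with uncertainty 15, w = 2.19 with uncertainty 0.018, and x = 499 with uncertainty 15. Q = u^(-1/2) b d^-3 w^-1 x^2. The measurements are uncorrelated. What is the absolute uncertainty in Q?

Since Q is a product/quotient, work with relative uncertainties:
  (−½·δu/u)² = (-0.5×0.0769)² = 0.00148;  (1·δb/b)² = (1×0.0622)² = 0.00387;  (-3·δd/d)² = (-3×0.0264)² = 0.00625;  (-1·δw/w)² = (-1×0.00822)² = 6.76e-05;  (2·δx/x)² = (2×0.0301)² = 0.00361
δQ/Q = √(0.0153) = 0.124
Q = 0.0688, so δQ = 0.124 × 0.0688 = 0.00851.

0.00851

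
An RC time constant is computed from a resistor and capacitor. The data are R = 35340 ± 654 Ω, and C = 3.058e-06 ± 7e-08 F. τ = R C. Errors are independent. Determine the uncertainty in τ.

Relative error in a monomial: (δτ/τ)² = Σ (nᵢ · δxᵢ/xᵢ)².
  (1·δR/R)² = (1×0.0185)² = 0.000342;  (1·δC/C)² = (1×0.0229)² = 0.000524
δτ/τ = √(0.000866) = 0.0294
τ = 0.1081 s, so δτ = 0.0294 × 0.1081 = 0.00318 s.

0.00318 s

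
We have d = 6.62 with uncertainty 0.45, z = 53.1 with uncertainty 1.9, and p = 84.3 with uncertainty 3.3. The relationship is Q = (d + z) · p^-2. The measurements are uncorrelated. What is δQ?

0.000713

Let u = d + z = 59.7. δu = √(δd² + δz²) = √(0.203 + 3.61) = 1.95, so δu/u = 0.0327.
Q is then a monomial in u, p:
δQ/Q = √((δu/u)² + (-2·δp/p)²) = √(0.00107 + 0.00613) = 0.0848
Q = 0.00840, so δQ = 0.0848 × 0.00840 = 0.000713.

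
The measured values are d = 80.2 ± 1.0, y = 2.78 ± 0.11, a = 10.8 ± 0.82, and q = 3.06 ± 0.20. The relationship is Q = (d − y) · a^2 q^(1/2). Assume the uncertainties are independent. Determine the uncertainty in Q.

2460

Let u = d − y = 77.4. δu = √(δd² + δy²) = √(1.00 + 0.0121) = 1.01, so δu/u = 0.0130.
Q is then a monomial in u, a, q:
δQ/Q = √((δu/u)² + (2·δa/a)² + (½·δq/q)²) = √(0.000169 + 0.0231 + 0.00107) = 0.156
Q = 15800, so δQ = 0.156 × 15800 = 2460.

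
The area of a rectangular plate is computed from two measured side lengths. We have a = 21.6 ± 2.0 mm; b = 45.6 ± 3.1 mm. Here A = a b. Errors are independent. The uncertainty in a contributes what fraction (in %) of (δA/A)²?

65.0%

(δA/A)² = (1·δa/a)² + (1·δb/b)²
  a term: (1×0.0926)² = 0.00857
  b term: (1×0.0680)² = 0.00462
Total = 0.0132. Share from a = 0.00857/0.0132 = 0.650.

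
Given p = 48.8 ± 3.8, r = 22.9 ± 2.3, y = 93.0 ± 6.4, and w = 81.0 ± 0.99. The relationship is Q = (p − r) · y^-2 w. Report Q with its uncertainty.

0.243 ± 0.0534

Let u = p − r = 25.9. δu = √(δp² + δr²) = √(14.4 + 5.29) = 4.44, so δu/u = 0.171.
Q is then a monomial in u, y, w:
δQ/Q = √((δu/u)² + (-2·δy/y)² + (1·δw/w)²) = √(0.0294 + 0.0189 + 0.000149) = 0.220
Q = 0.243, so δQ = 0.220 × 0.243 = 0.0534.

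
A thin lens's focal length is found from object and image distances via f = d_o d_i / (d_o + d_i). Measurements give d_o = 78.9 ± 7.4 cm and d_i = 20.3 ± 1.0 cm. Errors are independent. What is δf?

∂f/∂d_o = (d_i/(d_o+d_i))² = 0.0419;  ∂f/∂d_i = (d_o/(d_o+d_i))² = 0.633
δf = √((∂f/∂d_o · δd_o)² + (∂f/∂d_i · δd_i)²) = √(0.0960 + 0.400) = 0.704 cm

0.704 cm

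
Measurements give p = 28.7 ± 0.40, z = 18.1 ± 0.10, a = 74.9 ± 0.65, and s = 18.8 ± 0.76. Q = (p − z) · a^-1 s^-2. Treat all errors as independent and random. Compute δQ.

3.61e-05

Let u = p − z = 10.6. δu = √(δp² + δz²) = √(0.160 + 0.0100) = 0.412, so δu/u = 0.0389.
Q is then a monomial in u, a, s:
δQ/Q = √((δu/u)² + (-1·δa/a)² + (-2·δs/s)²) = √(0.00151 + 7.53e-05 + 0.00654) = 0.0901
Q = 0.000400, so δQ = 0.0901 × 0.000400 = 3.61e-05.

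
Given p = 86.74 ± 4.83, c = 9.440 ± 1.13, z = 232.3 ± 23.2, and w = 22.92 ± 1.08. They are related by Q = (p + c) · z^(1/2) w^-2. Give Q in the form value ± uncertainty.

2.790 ± 0.331

Let u = p + c = 96.18. δu = √(δp² + δc²) = √(23.3 + 1.28) = 4.96, so δu/u = 0.0516.
Q is then a monomial in u, z, w:
δQ/Q = √((δu/u)² + (½·δz/z)² + (-2·δw/w)²) = √(0.00266 + 0.00249 + 0.00888) = 0.118
Q = 2.790, so δQ = 0.118 × 2.790 = 0.331.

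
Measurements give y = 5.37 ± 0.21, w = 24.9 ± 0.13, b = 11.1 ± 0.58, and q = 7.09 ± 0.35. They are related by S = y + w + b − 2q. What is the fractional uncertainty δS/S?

Each term contributes (cᵢ δxᵢ)² to (δS)²:
  (δy)² = 0.0441;  (δw)² = 0.0169;  (δb)² = 0.336;  (2·δq)² = 0.490
δS = √(0.887) = 0.942
S = 27.2, so δS/S = 0.942/27.2 = 0.0346.

0.0346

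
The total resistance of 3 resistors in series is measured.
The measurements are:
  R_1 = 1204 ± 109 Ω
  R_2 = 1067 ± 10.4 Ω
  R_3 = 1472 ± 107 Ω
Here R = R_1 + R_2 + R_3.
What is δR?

Sums and differences: (δR)² = Σ (cᵢ δxᵢ)².
  (δR_1)² = 11900;  (δR_2)² = 108;  (δR_3)² = 11400
δR = √(23400) = 153 Ω

153 Ω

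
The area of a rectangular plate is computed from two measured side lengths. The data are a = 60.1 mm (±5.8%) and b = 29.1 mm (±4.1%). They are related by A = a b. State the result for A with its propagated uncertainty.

For a monomial A ∝ a, b, fractional errors add in quadrature:
  (1·δa/a)² = (1×0.0580)² = 0.00336;  (1·δb/b)² = (1×0.0410)² = 0.00168
δA/A = √(0.00504) = 0.0710
A = 1750 mm^2, so δA = 0.0710 × 1750 = 124 mm^2.

1750 ± 124 mm^2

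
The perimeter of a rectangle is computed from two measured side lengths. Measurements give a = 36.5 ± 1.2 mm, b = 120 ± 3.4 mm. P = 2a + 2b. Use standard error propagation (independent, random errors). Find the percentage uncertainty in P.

2.30%

For a sum/difference, combine absolute errors in quadrature:
  (2·δa)² = 5.76;  (2·δb)² = 46.2
δP = √(52.0) = 7.21 mm
P = 313 mm, so δP/P = 7.21/313 = 0.0230.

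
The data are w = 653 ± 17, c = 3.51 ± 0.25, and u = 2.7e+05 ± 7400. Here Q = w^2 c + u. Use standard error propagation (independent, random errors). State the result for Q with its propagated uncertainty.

Let p = w^2·c = 1.5e+06. δp/p = √((2·δw/w)² + (1·δc/c)²) = √(0.00271 + 0.00507) = 0.0882, so δp = 1.32e+05.
Q = p + u: δQ = √(δp² + δu²) = √(1.74e+10 + 5.48e+07) = 1.32e+05
Q = 1.77e+06.

(1.77 ± 0.132) × 10^6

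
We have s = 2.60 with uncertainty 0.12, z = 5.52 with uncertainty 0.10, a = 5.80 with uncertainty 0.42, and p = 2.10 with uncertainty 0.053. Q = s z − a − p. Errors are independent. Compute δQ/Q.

0.128

Let w = s·z = 14.4. δw/w = √((1·δs/s)² + (1·δz/z)²) = √(0.00213 + 0.000328) = 0.0496, so δw = 0.712.
Q = w − a − p: δQ = √(δw² + δa² + δp²) = √(0.506 + 0.176 + 0.00281) = 0.828
Q = 6.45, so δQ/Q = 0.828/6.45 = 0.128.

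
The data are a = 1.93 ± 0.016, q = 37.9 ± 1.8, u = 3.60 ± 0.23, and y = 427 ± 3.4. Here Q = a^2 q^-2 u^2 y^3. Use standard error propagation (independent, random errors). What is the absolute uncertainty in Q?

4.23e+05

Products/powers → add relative errors in quadrature, weighted by exponent:
  (2·δa/a)² = (2×0.00829)² = 0.000275;  (-2·δq/q)² = (-2×0.0475)² = 0.00902;  (2·δu/u)² = (2×0.0639)² = 0.0163;  (3·δy/y)² = (3×0.00796)² = 0.000571
δQ/Q = √(0.0262) = 0.162
Q = 2.62e+06, so δQ = 0.162 × 2.62e+06 = 4.23e+05.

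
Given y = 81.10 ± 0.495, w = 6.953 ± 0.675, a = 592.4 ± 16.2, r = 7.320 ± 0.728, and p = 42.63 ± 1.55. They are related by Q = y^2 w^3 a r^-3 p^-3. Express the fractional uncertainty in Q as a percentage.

43.2%

Relative error in a monomial: (δQ/Q)² = Σ (nᵢ · δxᵢ/xᵢ)².
  (2·δy/y)² = (2×0.00610)² = 0.000149;  (3·δw/w)² = (3×0.0971)² = 0.0848;  (1·δa/a)² = (1×0.0273)² = 0.000748;  (-3·δr/r)² = (-3×0.0995)² = 0.0890;  (-3·δp/p)² = (-3×0.0364)² = 0.0119
δQ/Q = √(0.187) = 0.432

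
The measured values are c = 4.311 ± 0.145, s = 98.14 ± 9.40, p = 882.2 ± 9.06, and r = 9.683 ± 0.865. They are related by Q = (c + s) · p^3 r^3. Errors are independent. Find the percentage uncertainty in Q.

28.5%

Let u = c + s = 102.5. δu = √(δc² + δs²) = √(0.0210 + 88.4) = 9.40, so δu/u = 0.0918.
Q is then a monomial in u, p, r:
δQ/Q = √((δu/u)² + (3·δp/p)² + (3·δr/r)²) = √(0.00842 + 0.000949 + 0.0718) = 0.285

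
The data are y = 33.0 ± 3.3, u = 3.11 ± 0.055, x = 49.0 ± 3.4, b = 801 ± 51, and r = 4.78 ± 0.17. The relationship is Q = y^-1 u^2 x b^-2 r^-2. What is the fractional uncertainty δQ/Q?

Products/powers → add relative errors in quadrature, weighted by exponent:
  (-1·δy/y)² = (-1×0.100)² = 0.0100;  (2·δu/u)² = (2×0.0177)² = 0.00125;  (1·δx/x)² = (1×0.0694)² = 0.00481;  (-2·δb/b)² = (-2×0.0637)² = 0.0162;  (-2·δr/r)² = (-2×0.0356)² = 0.00506
δQ/Q = √(0.0373) = 0.193

0.193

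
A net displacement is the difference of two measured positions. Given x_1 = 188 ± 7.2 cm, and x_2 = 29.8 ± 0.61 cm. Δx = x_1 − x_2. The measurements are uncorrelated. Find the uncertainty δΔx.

Absolute uncertainties add in quadrature for a linear combination:
  (δx_1)² = 51.8;  (δx_2)² = 0.372
δΔx = √(52.2) = 7.23 cm

7.23 cm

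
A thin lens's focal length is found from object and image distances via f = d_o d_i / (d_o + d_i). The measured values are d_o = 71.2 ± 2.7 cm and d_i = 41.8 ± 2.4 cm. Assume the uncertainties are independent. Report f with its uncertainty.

∂f/∂d_o = (d_i/(d_o+d_i))² = 0.137;  ∂f/∂d_i = (d_o/(d_o+d_i))² = 0.397
δf = √((∂f/∂d_o · δd_o)² + (∂f/∂d_i · δd_i)²) = √(0.136 + 0.908) = 1.02 cm
f = 26.3 cm.

26.3 ± 1.02 cm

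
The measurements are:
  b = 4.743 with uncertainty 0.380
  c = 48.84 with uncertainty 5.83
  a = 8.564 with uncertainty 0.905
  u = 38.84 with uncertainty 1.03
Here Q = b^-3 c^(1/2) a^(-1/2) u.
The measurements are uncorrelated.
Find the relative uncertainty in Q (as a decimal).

0.255

Each factor contributes (exponent × relative error)² to (δQ/Q)²:
  (-3·δb/b)² = (-3×0.0801)² = 0.0578;  (½·δc/c)² = (0.5×0.119)² = 0.00356;  (−½·δa/a)² = (-0.5×0.106)² = 0.00279;  (1·δu/u)² = (1×0.0265)² = 0.000703
δQ/Q = √(0.0648) = 0.255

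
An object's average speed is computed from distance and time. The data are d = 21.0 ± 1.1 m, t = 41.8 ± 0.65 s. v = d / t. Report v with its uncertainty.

0.502 ± 0.0275 m/s

For a monomial v ∝ d, t^-1, fractional errors add in quadrature:
  (1·δd/d)² = (1×0.0524)² = 0.00274;  (-1·δt/t)² = (-1×0.0156)² = 0.000242
δv/v = √(0.00299) = 0.0546
v = 0.502 m/s, so δv = 0.0546 × 0.502 = 0.0275 m/s.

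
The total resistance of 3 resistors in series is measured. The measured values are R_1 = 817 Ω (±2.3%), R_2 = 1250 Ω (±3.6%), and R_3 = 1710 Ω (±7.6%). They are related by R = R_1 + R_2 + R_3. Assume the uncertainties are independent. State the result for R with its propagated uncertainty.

3780 ± 139 Ω

Each term contributes (cᵢ δxᵢ)² to (δR)²:
  (δR_1)² = 353;  (δR_2)² = 2030;  (δR_3)² = 16900
δR = √(19300) = 139 Ω
R = 3780 Ω.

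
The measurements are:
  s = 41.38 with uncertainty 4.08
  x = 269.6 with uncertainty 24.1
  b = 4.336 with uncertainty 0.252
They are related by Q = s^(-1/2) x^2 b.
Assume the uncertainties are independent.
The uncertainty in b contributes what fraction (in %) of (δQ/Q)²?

(δQ/Q)² = (−½·δs/s)² + (2·δx/x)² + (1·δb/b)²
  s term: (-0.5×0.0986)² = 0.00243
  x term: (2×0.0894)² = 0.0320
  b term: (1×0.0581)² = 0.00338
Total = 0.0378. Share from b = 0.00338/0.0378 = 0.0894.

8.94%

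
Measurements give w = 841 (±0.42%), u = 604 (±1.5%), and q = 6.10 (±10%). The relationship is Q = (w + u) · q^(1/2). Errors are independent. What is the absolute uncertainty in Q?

Let h = w + u = 1440. δh = √(δw² + δu²) = √(12.5 + 82.1) = 9.72, so δh/h = 0.00673.
Q is then a monomial in h, q:
δQ/Q = √((δh/h)² + (½·δq/q)²) = √(4.53e-05 + 0.00250) = 0.0505
Q = 3570, so δQ = 0.0505 × 3570 = 180.

180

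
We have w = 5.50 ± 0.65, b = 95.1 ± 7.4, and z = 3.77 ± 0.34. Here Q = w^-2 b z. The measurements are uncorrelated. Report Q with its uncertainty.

11.9 ± 3.14

Relative error in a monomial: (δQ/Q)² = Σ (nᵢ · δxᵢ/xᵢ)².
  (-2·δw/w)² = (-2×0.118)² = 0.0559;  (1·δb/b)² = (1×0.0778)² = 0.00605;  (1·δz/z)² = (1×0.0902)² = 0.00813
δQ/Q = √(0.0701) = 0.265
Q = 11.9, so δQ = 0.265 × 11.9 = 3.14.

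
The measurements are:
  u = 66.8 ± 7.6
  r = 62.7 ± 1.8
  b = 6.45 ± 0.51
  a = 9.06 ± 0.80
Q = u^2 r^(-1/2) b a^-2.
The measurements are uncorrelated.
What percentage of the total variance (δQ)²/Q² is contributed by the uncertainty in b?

6.99%

(δQ/Q)² = (2·δu/u)² + (−½·δr/r)² + (1·δb/b)² + (-2·δa/a)²
  u term: (2×0.114)² = 0.0518
  r term: (-0.5×0.0287)² = 0.000206
  b term: (1×0.0791)² = 0.00625
  a term: (-2×0.0883)² = 0.0312
Total = 0.0894. Share from b = 0.00625/0.0894 = 0.0699.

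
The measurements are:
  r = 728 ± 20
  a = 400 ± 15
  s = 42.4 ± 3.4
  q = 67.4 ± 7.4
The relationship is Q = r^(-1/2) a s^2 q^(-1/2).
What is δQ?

565

Each factor contributes (exponent × relative error)² to (δQ/Q)²:
  (−½·δr/r)² = (-0.5×0.0275)² = 0.000189;  (1·δa/a)² = (1×0.0375)² = 0.00141;  (2·δs/s)² = (2×0.0802)² = 0.0257;  (−½·δq/q)² = (-0.5×0.110)² = 0.00301
δQ/Q = √(0.0303) = 0.174
Q = 3250, so δQ = 0.174 × 3250 = 565.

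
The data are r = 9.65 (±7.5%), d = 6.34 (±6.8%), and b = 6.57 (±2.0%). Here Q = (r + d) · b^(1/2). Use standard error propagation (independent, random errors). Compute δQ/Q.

Let u = r + d = 16.0. δu = √(δr² + δd²) = √(0.524 + 0.186) = 0.842, so δu/u = 0.0527.
Q is then a monomial in u, b:
δQ/Q = √((δu/u)² + (½·δb/b)²) = √(0.00278 + 0.000100) = 0.0536

0.0536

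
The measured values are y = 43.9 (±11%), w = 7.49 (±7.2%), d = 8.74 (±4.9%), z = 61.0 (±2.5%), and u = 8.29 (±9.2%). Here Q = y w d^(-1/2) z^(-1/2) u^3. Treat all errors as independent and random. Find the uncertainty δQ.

2490

Products/powers → add relative errors in quadrature, weighted by exponent:
  (1·δy/y)² = (1×0.110)² = 0.0121;  (1·δw/w)² = (1×0.0720)² = 0.00518;  (−½·δd/d)² = (-0.5×0.0490)² = 0.000600;  (−½·δz/z)² = (-0.5×0.0250)² = 0.000156;  (3·δu/u)² = (3×0.0920)² = 0.0762
δQ/Q = √(0.0942) = 0.307
Q = 8110, so δQ = 0.307 × 8110 = 2490.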